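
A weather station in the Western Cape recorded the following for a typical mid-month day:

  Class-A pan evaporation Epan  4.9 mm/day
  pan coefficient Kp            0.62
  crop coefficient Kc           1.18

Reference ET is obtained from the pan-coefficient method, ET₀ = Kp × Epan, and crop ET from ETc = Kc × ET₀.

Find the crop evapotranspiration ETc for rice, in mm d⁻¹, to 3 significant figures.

ET₀ = 0.62 × 4.9 = 3.0380 mm/d
ETc = Kc × ET₀ = 1.18 × 3.0380 = 3.5848 mm/d

3.58 mm d⁻¹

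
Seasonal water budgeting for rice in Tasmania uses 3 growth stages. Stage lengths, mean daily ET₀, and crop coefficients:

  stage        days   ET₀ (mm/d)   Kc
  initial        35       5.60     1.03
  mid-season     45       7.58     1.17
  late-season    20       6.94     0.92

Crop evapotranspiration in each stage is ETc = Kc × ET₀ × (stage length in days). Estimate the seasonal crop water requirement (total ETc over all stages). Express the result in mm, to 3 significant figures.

729 mm

initial: 1.03 × 5.60 × 35 = 201.88 mm
mid-season: 1.17 × 7.58 × 45 = 399.09 mm
late-season: 0.92 × 6.94 × 20 = 127.70 mm
Seasonal total = 728.67 mm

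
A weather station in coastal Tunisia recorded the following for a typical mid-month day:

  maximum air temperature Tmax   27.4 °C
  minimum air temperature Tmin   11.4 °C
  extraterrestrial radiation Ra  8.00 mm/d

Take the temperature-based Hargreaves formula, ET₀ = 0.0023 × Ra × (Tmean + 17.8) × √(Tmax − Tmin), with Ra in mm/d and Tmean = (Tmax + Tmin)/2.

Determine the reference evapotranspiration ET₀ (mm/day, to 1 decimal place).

Tmean = (27.4 + 11.4)/2 = 19.40 °C
ET₀ = 0.0023 × 8.00 × (19.40 + 17.8) × √16.0 = 0.0023 × 8.00 × 37.20 × 4.0000 = 2.7379 mm/d

2.7 mm/day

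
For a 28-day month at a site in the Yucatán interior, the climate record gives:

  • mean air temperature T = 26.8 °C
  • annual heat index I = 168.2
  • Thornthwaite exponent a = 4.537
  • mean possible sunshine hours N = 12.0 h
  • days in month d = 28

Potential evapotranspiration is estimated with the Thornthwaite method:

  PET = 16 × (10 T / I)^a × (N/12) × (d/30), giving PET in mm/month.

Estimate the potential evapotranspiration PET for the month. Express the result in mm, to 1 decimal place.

10T/I = 10 × 26.8 / 168.2 = 1.5933
(10T/I)^a = 1.5933^4.537 = 8.2761
Uncorrected PET = 16 × 8.2761 = 132.418 mm
Correction = (N/12)(d/30) = (12.0/12)(28/30) = 0.9333
PET = 132.418 × 0.9333 = 123.586 mm/month

123.6 mm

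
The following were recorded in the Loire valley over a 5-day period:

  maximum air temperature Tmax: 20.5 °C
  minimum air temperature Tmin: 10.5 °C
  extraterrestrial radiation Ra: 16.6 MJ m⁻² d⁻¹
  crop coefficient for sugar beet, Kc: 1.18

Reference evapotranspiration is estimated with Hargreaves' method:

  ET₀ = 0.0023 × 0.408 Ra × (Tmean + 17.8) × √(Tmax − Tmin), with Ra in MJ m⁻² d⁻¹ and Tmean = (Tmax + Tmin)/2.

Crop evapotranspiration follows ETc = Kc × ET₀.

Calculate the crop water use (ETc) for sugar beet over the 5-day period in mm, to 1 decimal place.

Tmean = (20.5 + 10.5)/2 = 15.50 °C
0.408 Ra = 0.408 × 16.6 = 6.7728 mm/d equivalent
ET₀ = 0.0023 × 6.7728 × (15.50 + 17.8) × √10.0 = 0.0023 × 6.7728 × 33.30 × 3.1623 = 1.6404 mm/d
ETc = Kc × ET₀ = 1.18 × 1.6404 = 1.9357 mm/d
Over 5 days: 1.9357 × 5 = 9.679 mm

9.7 mm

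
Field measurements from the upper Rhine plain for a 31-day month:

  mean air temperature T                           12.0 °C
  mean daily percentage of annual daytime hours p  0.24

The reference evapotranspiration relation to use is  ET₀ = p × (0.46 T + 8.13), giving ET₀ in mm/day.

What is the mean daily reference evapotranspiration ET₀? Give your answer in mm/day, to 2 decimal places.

3.28 mm/day

ET₀ = 0.24 × (0.46 × 12.0 + 8.13) = 0.24 × 13.650 = 3.2760 mm/d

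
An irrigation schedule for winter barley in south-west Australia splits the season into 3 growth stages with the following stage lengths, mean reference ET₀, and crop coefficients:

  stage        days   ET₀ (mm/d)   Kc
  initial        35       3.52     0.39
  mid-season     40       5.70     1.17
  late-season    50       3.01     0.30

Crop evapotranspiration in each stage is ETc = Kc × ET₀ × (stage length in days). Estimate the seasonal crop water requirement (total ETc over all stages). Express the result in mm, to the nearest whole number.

initial: 0.39 × 3.52 × 35 = 48.05 mm
mid-season: 1.17 × 5.70 × 40 = 266.76 mm
late-season: 0.30 × 3.01 × 50 = 45.15 mm
Seasonal total = 359.96 mm

360 mm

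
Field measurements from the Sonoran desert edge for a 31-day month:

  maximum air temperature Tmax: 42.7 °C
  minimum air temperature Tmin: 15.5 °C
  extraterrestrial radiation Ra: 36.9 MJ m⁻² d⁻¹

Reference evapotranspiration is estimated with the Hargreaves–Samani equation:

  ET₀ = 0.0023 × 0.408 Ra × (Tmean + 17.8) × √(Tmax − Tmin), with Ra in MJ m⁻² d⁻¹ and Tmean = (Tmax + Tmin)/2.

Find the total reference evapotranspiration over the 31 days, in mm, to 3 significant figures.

263 mm

Tmean = (42.7 + 15.5)/2 = 29.10 °C
0.408 Ra = 0.408 × 36.9 = 15.0552 mm/d equivalent
ET₀ = 0.0023 × 15.0552 × (29.10 + 17.8) × √27.2 = 0.0023 × 15.0552 × 46.90 × 5.2154 = 8.4698 mm/d
Over 31 days: 8.4698 × 31 = 262.564 mm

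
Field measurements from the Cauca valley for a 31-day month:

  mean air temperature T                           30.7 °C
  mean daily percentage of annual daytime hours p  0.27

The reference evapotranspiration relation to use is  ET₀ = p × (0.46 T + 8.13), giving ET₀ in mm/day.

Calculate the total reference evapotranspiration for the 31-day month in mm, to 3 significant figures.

ET₀ = 0.27 × (0.46 × 30.7 + 8.13) = 0.27 × 22.252 = 6.0080 mm/d
Monthly total = 6.0080 × 31 = 186.248 mm

186 mm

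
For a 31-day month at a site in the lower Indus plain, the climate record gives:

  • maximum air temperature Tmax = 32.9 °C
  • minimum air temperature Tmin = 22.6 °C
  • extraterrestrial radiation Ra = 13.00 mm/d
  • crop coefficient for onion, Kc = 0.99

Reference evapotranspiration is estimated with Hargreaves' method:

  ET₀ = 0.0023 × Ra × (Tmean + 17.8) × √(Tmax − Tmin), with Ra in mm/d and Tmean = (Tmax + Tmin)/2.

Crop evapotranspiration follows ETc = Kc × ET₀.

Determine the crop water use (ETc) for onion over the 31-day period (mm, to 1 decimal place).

Tmean = (32.9 + 22.6)/2 = 27.75 °C
ET₀ = 0.0023 × 13.00 × (27.75 + 17.8) × √10.3 = 0.0023 × 13.00 × 45.55 × 3.2094 = 4.3710 mm/d
ETc = Kc × ET₀ = 0.99 × 4.3710 = 4.3273 mm/d
Over 31 days: 4.3273 × 31 = 134.146 mm

134.1 mm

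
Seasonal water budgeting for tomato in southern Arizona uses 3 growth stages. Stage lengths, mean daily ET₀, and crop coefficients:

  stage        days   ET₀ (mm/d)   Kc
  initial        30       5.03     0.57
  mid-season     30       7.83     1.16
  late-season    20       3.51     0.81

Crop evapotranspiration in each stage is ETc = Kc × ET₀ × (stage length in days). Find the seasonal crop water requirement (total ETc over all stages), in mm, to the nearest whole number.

415 mm

initial: 0.57 × 5.03 × 30 = 86.01 mm
mid-season: 1.16 × 7.83 × 30 = 272.48 mm
late-season: 0.81 × 3.51 × 20 = 56.86 mm
Seasonal total = 415.35 mm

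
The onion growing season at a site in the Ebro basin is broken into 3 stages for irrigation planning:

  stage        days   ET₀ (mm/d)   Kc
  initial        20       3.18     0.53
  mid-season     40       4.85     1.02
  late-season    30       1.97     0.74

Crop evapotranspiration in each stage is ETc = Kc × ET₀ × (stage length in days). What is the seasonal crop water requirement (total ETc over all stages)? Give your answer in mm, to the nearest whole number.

275 mm

initial: 0.53 × 3.18 × 20 = 33.71 mm
mid-season: 1.02 × 4.85 × 40 = 197.88 mm
late-season: 0.74 × 1.97 × 30 = 43.73 mm
Seasonal total = 275.32 mm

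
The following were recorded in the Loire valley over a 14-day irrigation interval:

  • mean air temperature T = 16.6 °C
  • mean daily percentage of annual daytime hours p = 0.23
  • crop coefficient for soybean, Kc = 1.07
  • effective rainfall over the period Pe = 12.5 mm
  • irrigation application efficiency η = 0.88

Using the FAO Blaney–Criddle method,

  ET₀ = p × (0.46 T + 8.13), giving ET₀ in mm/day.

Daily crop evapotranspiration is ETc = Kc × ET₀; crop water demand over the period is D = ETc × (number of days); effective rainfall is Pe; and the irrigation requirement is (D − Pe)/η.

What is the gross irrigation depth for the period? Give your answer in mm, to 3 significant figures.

ET₀ = 0.23 × (0.46 × 16.6 + 8.13) = 0.23 × 15.766 = 3.6262 mm/d
ETc = Kc × ET₀ = 1.07 × 3.6262 = 3.8800 mm/d
Crop demand D = ETc × 14 d = 3.8800 × 14 = 54.320 mm
D − Pe = 54.320 − 12.5 = 41.820 mm
Gross irrigation = 41.820 / 0.88 = 47.523 mm

47.5 mm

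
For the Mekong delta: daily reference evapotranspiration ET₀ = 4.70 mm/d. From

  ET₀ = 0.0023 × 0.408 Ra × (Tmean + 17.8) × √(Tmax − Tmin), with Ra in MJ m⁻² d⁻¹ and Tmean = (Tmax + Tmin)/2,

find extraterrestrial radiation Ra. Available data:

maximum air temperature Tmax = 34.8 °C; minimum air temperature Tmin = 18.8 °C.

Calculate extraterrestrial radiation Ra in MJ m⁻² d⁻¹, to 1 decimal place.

Tmean = (34.8+18.8)/2 = 26.80 °C; ΔT = 16.0
Ra = ET₀ / [0.0023 × 0.408 × (Tmean+17.8) × √ΔT]
   = 4.70 / (0.0023 × 0.408 × 44.60 × 4.0000) = 28.075 MJ m⁻² d⁻¹

28.1 MJ m⁻² d⁻¹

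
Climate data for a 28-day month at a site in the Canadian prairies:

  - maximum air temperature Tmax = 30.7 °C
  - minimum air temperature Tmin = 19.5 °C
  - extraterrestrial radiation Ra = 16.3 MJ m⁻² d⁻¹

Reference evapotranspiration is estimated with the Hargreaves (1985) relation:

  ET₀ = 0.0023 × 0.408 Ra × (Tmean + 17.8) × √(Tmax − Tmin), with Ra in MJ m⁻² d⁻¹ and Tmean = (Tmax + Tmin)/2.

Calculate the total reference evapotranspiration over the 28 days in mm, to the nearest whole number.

61 mm

Tmean = (30.7 + 19.5)/2 = 25.10 °C
0.408 Ra = 0.408 × 16.3 = 6.6504 mm/d equivalent
ET₀ = 0.0023 × 6.6504 × (25.10 + 17.8) × √11.2 = 0.0023 × 6.6504 × 42.90 × 3.3466 = 2.1960 mm/d
Over 28 days: 2.1960 × 28 = 61.488 mm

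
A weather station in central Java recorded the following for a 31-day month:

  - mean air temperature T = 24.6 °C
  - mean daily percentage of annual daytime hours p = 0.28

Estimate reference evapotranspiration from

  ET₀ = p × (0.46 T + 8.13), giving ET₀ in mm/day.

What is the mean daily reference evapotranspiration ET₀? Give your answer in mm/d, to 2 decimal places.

ET₀ = 0.28 × (0.46 × 24.6 + 8.13) = 0.28 × 19.446 = 5.4449 mm/d

5.44 mm/d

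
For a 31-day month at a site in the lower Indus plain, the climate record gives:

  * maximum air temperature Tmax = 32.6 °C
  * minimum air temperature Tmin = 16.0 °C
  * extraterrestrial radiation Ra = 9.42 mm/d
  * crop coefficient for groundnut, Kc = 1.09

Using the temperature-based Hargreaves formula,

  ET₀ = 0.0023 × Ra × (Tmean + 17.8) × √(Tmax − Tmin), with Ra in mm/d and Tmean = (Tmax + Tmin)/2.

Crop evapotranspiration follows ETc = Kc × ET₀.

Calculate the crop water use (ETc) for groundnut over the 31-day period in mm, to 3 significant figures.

126 mm

Tmean = (32.6 + 16.0)/2 = 24.30 °C
ET₀ = 0.0023 × 9.42 × (24.30 + 17.8) × √16.6 = 0.0023 × 9.42 × 42.10 × 4.0743 = 3.7163 mm/d
ETc = Kc × ET₀ = 1.09 × 3.7163 = 4.0508 mm/d
Over 31 days: 4.0508 × 31 = 125.575 mm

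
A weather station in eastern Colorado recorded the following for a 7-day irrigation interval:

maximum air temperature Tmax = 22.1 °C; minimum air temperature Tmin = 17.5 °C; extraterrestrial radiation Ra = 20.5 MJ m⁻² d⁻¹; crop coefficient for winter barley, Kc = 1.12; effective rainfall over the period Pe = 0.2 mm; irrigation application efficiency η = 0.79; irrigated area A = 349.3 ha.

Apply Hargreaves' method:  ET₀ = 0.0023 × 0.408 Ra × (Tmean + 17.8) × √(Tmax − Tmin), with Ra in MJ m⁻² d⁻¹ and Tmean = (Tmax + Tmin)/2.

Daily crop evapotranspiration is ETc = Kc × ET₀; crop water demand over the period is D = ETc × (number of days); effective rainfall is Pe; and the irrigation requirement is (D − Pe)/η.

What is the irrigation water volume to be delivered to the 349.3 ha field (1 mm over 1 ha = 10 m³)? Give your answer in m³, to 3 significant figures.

Tmean = (22.1 + 17.5)/2 = 19.80 °C
0.408 Ra = 0.408 × 20.5 = 8.3640 mm/d equivalent
ET₀ = 0.0023 × 8.3640 × (19.80 + 17.8) × √4.6 = 0.0023 × 8.3640 × 37.60 × 2.1448 = 1.5514 mm/d
ETc = Kc × ET₀ = 1.12 × 1.5514 = 1.7376 mm/d
Crop demand D = ETc × 7 d = 1.7376 × 7 = 12.163 mm
D − Pe = 12.163 − 0.2 = 11.963 mm
Gross irrigation = 11.963 / 0.79 = 15.143 mm
Volume = 15.143 mm × 349.3 ha × 10 = 52894.5 m³

52900 m³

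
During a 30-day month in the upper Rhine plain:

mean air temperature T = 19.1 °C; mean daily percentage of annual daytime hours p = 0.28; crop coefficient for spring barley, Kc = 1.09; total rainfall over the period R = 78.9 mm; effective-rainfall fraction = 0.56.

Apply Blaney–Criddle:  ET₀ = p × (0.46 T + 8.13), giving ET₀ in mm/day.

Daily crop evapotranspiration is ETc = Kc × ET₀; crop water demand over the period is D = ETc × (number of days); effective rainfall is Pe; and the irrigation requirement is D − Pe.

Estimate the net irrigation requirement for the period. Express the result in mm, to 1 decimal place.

110.7 mm

ET₀ = 0.28 × (0.46 × 19.1 + 8.13) = 0.28 × 16.916 = 4.7365 mm/d
ETc = Kc × ET₀ = 1.09 × 4.7365 = 5.1628 mm/d
Crop demand D = ETc × 30 d = 5.1628 × 30 = 154.884 mm
Pe = 0.56 × 78.9 = 44.184 mm
D − Pe = 154.884 − 44.184 = 110.700 mm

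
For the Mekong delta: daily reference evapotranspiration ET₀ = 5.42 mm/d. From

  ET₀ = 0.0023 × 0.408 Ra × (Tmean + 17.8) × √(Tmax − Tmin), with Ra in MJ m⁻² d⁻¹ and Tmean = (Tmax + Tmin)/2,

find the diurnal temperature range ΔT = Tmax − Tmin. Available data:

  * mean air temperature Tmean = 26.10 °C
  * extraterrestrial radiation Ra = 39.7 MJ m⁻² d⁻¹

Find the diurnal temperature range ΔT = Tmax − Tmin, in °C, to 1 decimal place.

11.0 °C

√ΔT = ET₀ / [0.0023 × 0.408 × Ra × (Tmean+17.8)] = 5.42 / (0.0023 × 16.1976 × 43.90) = 3.3140
ΔT = 3.3140² = 10.983 °C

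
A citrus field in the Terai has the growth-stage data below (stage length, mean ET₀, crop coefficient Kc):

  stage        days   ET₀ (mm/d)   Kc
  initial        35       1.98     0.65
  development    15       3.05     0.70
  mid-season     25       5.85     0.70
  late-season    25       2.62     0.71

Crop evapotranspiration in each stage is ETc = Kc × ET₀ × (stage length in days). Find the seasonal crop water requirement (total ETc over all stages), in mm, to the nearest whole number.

initial: 0.65 × 1.98 × 35 = 45.05 mm
development: 0.70 × 3.05 × 15 = 32.03 mm
mid-season: 0.70 × 5.85 × 25 = 102.38 mm
late-season: 0.71 × 2.62 × 25 = 46.51 mm
Seasonal total = 225.97 mm

226 mm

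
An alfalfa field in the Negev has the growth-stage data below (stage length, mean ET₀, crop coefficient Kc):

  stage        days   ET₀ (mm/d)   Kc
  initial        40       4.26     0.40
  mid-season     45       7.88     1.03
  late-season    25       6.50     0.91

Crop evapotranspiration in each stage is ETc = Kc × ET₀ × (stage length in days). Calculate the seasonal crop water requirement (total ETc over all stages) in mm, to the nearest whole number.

initial: 0.40 × 4.26 × 40 = 68.16 mm
mid-season: 1.03 × 7.88 × 45 = 365.24 mm
late-season: 0.91 × 6.50 × 25 = 147.88 mm
Seasonal total = 581.28 mm

581 mm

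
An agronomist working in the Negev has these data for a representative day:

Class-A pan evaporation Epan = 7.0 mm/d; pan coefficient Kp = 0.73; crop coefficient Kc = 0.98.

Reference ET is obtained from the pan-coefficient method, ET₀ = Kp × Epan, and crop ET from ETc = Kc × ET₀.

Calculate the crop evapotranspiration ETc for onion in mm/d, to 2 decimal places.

5.01 mm/d

ET₀ = 0.73 × 7.0 = 5.1100 mm/d
ETc = Kc × ET₀ = 0.98 × 5.1100 = 5.0078 mm/d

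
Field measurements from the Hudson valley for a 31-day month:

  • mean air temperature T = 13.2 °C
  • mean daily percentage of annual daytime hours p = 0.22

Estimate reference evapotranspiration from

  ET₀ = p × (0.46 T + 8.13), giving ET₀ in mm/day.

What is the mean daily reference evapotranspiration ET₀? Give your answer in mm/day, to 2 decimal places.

3.12 mm/day

ET₀ = 0.22 × (0.46 × 13.2 + 8.13) = 0.22 × 14.202 = 3.1244 mm/d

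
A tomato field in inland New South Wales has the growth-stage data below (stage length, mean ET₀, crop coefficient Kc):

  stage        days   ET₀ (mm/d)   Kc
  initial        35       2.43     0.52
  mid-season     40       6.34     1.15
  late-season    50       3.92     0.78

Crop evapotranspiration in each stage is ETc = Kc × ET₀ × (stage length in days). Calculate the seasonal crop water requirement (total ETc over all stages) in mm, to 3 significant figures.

initial: 0.52 × 2.43 × 35 = 44.23 mm
mid-season: 1.15 × 6.34 × 40 = 291.64 mm
late-season: 0.78 × 3.92 × 50 = 152.88 mm
Seasonal total = 488.75 mm

489 mm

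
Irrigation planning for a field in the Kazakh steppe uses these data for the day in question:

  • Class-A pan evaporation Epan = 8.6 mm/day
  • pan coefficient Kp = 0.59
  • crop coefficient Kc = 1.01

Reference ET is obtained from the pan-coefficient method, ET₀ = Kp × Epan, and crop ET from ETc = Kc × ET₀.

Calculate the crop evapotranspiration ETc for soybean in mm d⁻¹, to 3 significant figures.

5.12 mm d⁻¹

ET₀ = 0.59 × 8.6 = 5.0740 mm/d
ETc = Kc × ET₀ = 1.01 × 5.0740 = 5.1247 mm/d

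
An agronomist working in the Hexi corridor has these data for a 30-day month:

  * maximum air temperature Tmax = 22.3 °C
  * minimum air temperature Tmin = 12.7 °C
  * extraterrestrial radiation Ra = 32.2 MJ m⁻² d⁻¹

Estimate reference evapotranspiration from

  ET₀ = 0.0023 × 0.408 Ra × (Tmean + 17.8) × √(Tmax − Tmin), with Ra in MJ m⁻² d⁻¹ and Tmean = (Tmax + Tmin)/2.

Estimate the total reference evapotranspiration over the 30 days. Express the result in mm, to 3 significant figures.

Tmean = (22.3 + 12.7)/2 = 17.50 °C
0.408 Ra = 0.408 × 32.2 = 13.1376 mm/d equivalent
ET₀ = 0.0023 × 13.1376 × (17.50 + 17.8) × √9.6 = 0.0023 × 13.1376 × 35.30 × 3.0984 = 3.3049 mm/d
Over 30 days: 3.3049 × 30 = 99.147 mm

99.1 mm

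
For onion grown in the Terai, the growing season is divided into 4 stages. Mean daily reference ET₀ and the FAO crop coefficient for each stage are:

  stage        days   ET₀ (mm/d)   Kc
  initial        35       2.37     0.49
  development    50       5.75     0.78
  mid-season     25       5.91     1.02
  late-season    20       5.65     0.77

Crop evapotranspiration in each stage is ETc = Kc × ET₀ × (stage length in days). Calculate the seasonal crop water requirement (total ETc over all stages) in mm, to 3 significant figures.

503 mm

initial: 0.49 × 2.37 × 35 = 40.65 mm
development: 0.78 × 5.75 × 50 = 224.25 mm
mid-season: 1.02 × 5.91 × 25 = 150.71 mm
late-season: 0.77 × 5.65 × 20 = 87.01 mm
Seasonal total = 502.62 mm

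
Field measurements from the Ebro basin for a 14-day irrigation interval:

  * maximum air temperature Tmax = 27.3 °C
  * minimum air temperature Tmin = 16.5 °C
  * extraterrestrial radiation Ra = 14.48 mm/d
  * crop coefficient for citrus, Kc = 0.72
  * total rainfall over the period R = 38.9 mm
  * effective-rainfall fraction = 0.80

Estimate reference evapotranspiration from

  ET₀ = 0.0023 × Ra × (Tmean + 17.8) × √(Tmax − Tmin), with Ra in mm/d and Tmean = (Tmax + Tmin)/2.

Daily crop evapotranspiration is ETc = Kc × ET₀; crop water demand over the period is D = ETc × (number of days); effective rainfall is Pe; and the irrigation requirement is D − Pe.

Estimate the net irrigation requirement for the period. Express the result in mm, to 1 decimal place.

Tmean = (27.3 + 16.5)/2 = 21.90 °C
ET₀ = 0.0023 × 14.48 × (21.90 + 17.8) × √10.8 = 0.0023 × 14.48 × 39.70 × 3.2863 = 4.3450 mm/d
ETc = Kc × ET₀ = 0.72 × 4.3450 = 3.1284 mm/d
Crop demand D = ETc × 14 d = 3.1284 × 14 = 43.798 mm
Pe = 0.80 × 38.9 = 31.120 mm
D − Pe = 43.798 − 31.120 = 12.678 mm

12.7 mm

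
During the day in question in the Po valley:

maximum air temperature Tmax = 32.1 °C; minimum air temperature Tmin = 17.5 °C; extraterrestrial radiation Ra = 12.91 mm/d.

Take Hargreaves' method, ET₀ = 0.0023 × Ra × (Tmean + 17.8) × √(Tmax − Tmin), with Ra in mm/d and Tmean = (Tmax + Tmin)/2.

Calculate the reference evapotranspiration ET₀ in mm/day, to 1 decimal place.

Tmean = (32.1 + 17.5)/2 = 24.80 °C
ET₀ = 0.0023 × 12.91 × (24.80 + 17.8) × √14.6 = 0.0023 × 12.91 × 42.60 × 3.8210 = 4.8333 mm/d

4.8 mm/day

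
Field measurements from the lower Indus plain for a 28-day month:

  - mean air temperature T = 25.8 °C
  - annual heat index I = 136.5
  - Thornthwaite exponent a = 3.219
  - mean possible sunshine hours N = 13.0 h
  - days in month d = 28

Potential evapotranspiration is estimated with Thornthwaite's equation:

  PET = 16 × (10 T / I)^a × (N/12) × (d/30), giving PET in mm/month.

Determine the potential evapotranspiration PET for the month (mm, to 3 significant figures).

126 mm

10T/I = 10 × 25.8 / 136.5 = 1.8901
(10T/I)^a = 1.8901^3.219 = 7.7626
Uncorrected PET = 16 × 7.7626 = 124.202 mm
Correction = (N/12)(d/30) = (13.0/12)(28/30) = 1.0111
PET = 124.202 × 1.0111 = 125.581 mm/month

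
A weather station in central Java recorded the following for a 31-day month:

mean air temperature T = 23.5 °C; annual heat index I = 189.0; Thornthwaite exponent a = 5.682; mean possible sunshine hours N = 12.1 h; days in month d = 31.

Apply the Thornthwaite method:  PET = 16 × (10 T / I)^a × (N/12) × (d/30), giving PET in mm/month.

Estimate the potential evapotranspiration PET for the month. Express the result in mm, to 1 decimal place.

57.5 mm

10T/I = 10 × 23.5 / 189.0 = 1.2434
(10T/I)^a = 1.2434^5.682 = 3.4481
Uncorrected PET = 16 × 3.4481 = 55.170 mm
Correction = (N/12)(d/30) = (12.1/12)(31/30) = 1.0419
PET = 55.170 × 1.0419 = 57.482 mm/month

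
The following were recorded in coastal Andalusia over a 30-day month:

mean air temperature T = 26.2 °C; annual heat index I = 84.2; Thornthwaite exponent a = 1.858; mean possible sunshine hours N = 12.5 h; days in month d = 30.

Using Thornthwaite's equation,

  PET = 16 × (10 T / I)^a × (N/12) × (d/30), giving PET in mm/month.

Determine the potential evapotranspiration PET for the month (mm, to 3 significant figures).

10T/I = 10 × 26.2 / 84.2 = 3.1116
(10T/I)^a = 3.1116^1.858 = 8.2407
Uncorrected PET = 16 × 8.2407 = 131.851 mm
Correction = (N/12)(d/30) = (12.5/12)(30/30) = 1.0417
PET = 131.851 × 1.0417 = 137.349 mm/month

137 mm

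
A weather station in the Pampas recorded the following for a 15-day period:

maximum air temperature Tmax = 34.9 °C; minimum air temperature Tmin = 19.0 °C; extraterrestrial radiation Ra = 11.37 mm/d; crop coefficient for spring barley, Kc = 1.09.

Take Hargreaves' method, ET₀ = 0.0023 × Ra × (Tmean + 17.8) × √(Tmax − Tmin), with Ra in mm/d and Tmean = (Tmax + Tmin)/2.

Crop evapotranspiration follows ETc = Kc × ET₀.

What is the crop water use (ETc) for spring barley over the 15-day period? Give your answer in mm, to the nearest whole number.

Tmean = (34.9 + 19.0)/2 = 26.95 °C
ET₀ = 0.0023 × 11.37 × (26.95 + 17.8) × √15.9 = 0.0023 × 11.37 × 44.75 × 3.9875 = 4.6664 mm/d
ETc = Kc × ET₀ = 1.09 × 4.6664 = 5.0864 mm/d
Over 15 days: 5.0864 × 15 = 76.296 mm

76 mm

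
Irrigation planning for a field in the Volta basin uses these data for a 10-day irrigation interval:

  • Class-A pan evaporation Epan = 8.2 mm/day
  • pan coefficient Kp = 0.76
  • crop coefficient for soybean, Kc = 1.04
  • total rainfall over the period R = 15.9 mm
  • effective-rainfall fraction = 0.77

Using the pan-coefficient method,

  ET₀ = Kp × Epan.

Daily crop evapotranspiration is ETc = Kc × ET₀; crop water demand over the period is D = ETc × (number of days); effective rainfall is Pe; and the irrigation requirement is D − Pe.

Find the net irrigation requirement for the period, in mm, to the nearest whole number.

ET₀ = 0.76 × 8.2 = 6.2320 mm/d
ETc = Kc × ET₀ = 1.04 × 6.2320 = 6.4813 mm/d
Crop demand D = ETc × 10 d = 6.4813 × 10 = 64.813 mm
Pe = 0.77 × 15.9 = 12.243 mm
D − Pe = 64.813 − 12.243 = 52.570 mm

53 mm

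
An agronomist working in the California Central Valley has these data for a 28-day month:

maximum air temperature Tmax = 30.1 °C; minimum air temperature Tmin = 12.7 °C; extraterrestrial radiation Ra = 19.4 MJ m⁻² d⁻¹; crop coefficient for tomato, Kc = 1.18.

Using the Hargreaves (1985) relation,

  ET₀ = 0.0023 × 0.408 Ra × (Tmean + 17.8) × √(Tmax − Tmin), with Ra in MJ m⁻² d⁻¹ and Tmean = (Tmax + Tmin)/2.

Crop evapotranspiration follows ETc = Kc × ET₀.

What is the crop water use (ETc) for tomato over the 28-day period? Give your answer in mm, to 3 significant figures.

Tmean = (30.1 + 12.7)/2 = 21.40 °C
0.408 Ra = 0.408 × 19.4 = 7.9152 mm/d equivalent
ET₀ = 0.0023 × 7.9152 × (21.40 + 17.8) × √17.4 = 0.0023 × 7.9152 × 39.20 × 4.1713 = 2.9768 mm/d
ETc = Kc × ET₀ = 1.18 × 2.9768 = 3.5126 mm/d
Over 28 days: 3.5126 × 28 = 98.353 mm

98.4 mm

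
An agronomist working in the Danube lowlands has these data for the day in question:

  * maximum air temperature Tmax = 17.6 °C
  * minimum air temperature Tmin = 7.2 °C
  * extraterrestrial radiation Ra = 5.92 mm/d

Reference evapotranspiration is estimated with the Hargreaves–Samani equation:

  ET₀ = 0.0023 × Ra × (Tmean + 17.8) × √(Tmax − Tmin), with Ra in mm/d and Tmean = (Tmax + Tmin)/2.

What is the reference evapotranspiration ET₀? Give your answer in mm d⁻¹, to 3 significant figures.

1.33 mm d⁻¹

Tmean = (17.6 + 7.2)/2 = 12.40 °C
ET₀ = 0.0023 × 5.92 × (12.40 + 17.8) × √10.4 = 0.0023 × 5.92 × 30.20 × 3.2249 = 1.3261 mm/d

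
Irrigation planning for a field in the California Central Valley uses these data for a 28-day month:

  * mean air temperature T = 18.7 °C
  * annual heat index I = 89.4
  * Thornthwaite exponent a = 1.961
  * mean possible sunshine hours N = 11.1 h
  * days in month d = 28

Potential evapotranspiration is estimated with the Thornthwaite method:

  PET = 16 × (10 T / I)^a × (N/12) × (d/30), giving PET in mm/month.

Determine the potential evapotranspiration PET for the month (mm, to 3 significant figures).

10T/I = 10 × 18.7 / 89.4 = 2.0917
(10T/I)^a = 2.0917^1.961 = 4.2511
Uncorrected PET = 16 × 4.2511 = 68.018 mm
Correction = (N/12)(d/30) = (11.1/12)(28/30) = 0.8633
PET = 68.018 × 0.8633 = 58.720 mm/month

58.7 mm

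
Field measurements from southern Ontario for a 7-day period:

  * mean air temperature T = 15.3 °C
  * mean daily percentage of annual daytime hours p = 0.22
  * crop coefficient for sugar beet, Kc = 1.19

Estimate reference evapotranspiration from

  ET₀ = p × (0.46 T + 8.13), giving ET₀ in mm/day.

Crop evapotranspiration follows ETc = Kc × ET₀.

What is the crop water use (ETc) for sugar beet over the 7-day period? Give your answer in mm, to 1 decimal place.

ET₀ = 0.22 × (0.46 × 15.3 + 8.13) = 0.22 × 15.168 = 3.3370 mm/d
ETc = Kc × ET₀ = 1.19 × 3.3370 = 3.9710 mm/d
Over 7 days: 3.9710 × 7 = 27.797 mm

27.8 mm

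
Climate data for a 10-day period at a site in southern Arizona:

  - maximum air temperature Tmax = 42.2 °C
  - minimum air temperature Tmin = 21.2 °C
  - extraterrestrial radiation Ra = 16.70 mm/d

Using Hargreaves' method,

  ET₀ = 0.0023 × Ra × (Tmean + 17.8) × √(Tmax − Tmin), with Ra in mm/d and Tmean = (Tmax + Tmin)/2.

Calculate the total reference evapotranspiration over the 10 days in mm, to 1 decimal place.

87.1 mm

Tmean = (42.2 + 21.2)/2 = 31.70 °C
ET₀ = 0.0023 × 16.70 × (31.70 + 17.8) × √21.0 = 0.0023 × 16.70 × 49.50 × 4.5826 = 8.7129 mm/d
Over 10 days: 8.7129 × 10 = 87.129 mm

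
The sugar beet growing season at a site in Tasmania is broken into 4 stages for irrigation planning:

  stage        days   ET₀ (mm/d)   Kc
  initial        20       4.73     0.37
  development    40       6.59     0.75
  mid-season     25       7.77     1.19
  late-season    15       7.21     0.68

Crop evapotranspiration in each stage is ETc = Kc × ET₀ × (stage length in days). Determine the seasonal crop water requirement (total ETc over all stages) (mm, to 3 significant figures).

537 mm

initial: 0.37 × 4.73 × 20 = 35.00 mm
development: 0.75 × 6.59 × 40 = 197.70 mm
mid-season: 1.19 × 7.77 × 25 = 231.16 mm
late-season: 0.68 × 7.21 × 15 = 73.54 mm
Seasonal total = 537.40 mm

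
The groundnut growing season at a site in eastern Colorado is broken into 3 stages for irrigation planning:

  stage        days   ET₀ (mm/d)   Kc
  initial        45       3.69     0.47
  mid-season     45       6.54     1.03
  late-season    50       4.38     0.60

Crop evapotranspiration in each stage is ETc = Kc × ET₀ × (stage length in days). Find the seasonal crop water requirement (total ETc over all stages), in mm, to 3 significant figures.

initial: 0.47 × 3.69 × 45 = 78.04 mm
mid-season: 1.03 × 6.54 × 45 = 303.13 mm
late-season: 0.60 × 4.38 × 50 = 131.40 mm
Seasonal total = 512.57 mm

513 mm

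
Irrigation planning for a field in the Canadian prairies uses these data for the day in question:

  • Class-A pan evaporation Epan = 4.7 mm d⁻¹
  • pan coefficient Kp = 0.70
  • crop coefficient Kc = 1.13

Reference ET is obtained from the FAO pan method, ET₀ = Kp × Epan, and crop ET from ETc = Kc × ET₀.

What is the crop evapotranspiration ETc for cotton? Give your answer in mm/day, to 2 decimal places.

3.72 mm/day

ET₀ = 0.70 × 4.7 = 3.2900 mm/d
ETc = Kc × ET₀ = 1.13 × 3.2900 = 3.7177 mm/d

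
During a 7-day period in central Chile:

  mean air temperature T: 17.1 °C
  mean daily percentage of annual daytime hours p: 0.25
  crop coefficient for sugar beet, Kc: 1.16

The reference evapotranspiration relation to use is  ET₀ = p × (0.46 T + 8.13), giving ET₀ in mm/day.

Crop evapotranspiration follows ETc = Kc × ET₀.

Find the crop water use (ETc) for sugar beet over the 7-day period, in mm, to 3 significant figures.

32.5 mm

ET₀ = 0.25 × (0.46 × 17.1 + 8.13) = 0.25 × 15.996 = 3.9990 mm/d
ETc = Kc × ET₀ = 1.16 × 3.9990 = 4.6388 mm/d
Over 7 days: 4.6388 × 7 = 32.472 mm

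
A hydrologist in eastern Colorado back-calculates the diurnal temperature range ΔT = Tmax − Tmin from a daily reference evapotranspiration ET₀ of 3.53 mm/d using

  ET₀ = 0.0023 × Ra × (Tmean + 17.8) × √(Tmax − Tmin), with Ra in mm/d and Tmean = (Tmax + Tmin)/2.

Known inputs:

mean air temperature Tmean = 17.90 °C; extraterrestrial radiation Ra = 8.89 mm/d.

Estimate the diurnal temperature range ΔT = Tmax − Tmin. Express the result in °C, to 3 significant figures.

23.4 °C

√ΔT = ET₀ / [0.0023 × Ra × (Tmean+17.8)] = 3.53 / (0.0023 × 8.89 × 35.70) = 4.8359
ΔT = 4.8359² = 23.386 °C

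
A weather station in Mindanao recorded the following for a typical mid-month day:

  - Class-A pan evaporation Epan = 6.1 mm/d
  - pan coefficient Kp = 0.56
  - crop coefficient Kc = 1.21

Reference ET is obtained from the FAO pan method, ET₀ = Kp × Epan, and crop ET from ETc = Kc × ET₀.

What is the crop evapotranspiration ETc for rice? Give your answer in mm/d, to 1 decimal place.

4.1 mm/d

ET₀ = 0.56 × 6.1 = 3.4160 mm/d
ETc = Kc × ET₀ = 1.21 × 3.4160 = 4.1334 mm/d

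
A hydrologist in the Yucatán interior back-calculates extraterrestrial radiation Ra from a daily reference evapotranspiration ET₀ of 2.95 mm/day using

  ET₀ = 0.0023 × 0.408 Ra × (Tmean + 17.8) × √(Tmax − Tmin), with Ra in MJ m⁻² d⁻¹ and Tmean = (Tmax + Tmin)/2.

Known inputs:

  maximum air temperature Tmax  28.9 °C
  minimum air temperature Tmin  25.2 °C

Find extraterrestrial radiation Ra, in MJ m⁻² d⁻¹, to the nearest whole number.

36 MJ m⁻² d⁻¹

Tmean = (28.9+25.2)/2 = 27.05 °C; ΔT = 3.7
Ra = ET₀ / [0.0023 × 0.408 × (Tmean+17.8) × √ΔT]
   = 2.95 / (0.0023 × 0.408 × 44.85 × 1.9235) = 36.440 MJ m⁻² d⁻¹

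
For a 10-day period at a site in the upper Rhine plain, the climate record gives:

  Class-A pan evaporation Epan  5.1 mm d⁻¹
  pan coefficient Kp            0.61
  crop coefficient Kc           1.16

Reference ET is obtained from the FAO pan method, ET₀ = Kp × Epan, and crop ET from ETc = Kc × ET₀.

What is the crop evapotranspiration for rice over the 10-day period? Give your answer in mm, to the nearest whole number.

36 mm

ET₀ = 0.61 × 5.1 = 3.1110 mm/d
ETc = Kc × ET₀ = 1.16 × 3.1110 = 3.6088 mm/d
Over 10 days: 3.6088 × 10 = 36.088 mm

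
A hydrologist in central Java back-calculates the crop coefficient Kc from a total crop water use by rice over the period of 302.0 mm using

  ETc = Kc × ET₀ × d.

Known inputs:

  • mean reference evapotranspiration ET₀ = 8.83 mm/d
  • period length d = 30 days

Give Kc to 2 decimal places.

1.14

ETc = Kc × ET₀ × d  ⇒  Kc = ETc / (ET₀ × d)
Kc = 302.0 / (8.83 × 30) = 302.0 / 264.90 = 1.1401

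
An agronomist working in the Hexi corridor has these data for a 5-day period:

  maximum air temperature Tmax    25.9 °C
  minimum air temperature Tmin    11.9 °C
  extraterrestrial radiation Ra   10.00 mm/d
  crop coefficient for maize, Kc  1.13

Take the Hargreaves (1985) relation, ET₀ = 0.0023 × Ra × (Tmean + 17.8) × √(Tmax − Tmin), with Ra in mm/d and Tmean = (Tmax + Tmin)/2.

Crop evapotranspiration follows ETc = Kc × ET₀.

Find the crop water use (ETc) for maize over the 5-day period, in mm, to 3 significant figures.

Tmean = (25.9 + 11.9)/2 = 18.90 °C
ET₀ = 0.0023 × 10.00 × (18.90 + 17.8) × √14.0 = 0.0023 × 10.00 × 36.70 × 3.7417 = 3.1584 mm/d
ETc = Kc × ET₀ = 1.13 × 3.1584 = 3.5690 mm/d
Over 5 days: 3.5690 × 5 = 17.845 mm

17.8 mm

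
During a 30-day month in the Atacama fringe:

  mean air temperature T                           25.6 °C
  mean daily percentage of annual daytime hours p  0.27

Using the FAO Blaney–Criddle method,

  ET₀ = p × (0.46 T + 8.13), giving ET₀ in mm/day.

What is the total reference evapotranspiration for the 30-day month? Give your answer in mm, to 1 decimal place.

ET₀ = 0.27 × (0.46 × 25.6 + 8.13) = 0.27 × 19.906 = 5.3746 mm/d
Monthly total = 5.3746 × 30 = 161.238 mm

161.2 mm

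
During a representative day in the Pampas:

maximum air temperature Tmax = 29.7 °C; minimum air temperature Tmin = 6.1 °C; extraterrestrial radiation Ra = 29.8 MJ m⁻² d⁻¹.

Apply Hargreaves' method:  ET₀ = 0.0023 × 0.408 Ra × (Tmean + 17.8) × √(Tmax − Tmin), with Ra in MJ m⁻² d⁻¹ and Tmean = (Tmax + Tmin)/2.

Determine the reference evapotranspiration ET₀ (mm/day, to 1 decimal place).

Tmean = (29.7 + 6.1)/2 = 17.90 °C
0.408 Ra = 0.408 × 29.8 = 12.1584 mm/d equivalent
ET₀ = 0.0023 × 12.1584 × (17.90 + 17.8) × √23.6 = 0.0023 × 12.1584 × 35.70 × 4.8580 = 4.8499 mm/d

4.8 mm/day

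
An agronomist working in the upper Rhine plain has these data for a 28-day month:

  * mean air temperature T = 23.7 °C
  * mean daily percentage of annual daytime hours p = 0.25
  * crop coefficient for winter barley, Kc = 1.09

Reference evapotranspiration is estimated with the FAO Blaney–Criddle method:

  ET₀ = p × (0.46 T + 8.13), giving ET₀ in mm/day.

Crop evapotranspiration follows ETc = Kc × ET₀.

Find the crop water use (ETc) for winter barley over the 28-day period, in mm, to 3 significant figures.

145 mm

ET₀ = 0.25 × (0.46 × 23.7 + 8.13) = 0.25 × 19.032 = 4.7580 mm/d
ETc = Kc × ET₀ = 1.09 × 4.7580 = 5.1862 mm/d
Over 28 days: 5.1862 × 28 = 145.214 mm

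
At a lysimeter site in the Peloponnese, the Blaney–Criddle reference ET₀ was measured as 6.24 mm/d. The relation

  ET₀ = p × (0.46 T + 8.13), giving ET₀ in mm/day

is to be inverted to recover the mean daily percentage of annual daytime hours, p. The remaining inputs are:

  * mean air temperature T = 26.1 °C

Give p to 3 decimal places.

p = ET₀ / (0.46 T + 8.13) = 6.24 / (0.46 × 26.1 + 8.13) = 6.24 / 20.136 = 0.3099

0.310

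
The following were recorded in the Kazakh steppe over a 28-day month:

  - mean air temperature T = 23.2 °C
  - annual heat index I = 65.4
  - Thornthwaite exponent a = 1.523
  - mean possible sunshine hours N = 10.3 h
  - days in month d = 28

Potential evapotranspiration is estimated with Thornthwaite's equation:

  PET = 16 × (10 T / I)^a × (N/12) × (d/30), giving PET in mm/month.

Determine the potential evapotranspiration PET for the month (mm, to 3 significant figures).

88.2 mm

10T/I = 10 × 23.2 / 65.4 = 3.5474
(10T/I)^a = 3.5474^1.523 = 6.8788
Uncorrected PET = 16 × 6.8788 = 110.061 mm
Correction = (N/12)(d/30) = (10.3/12)(28/30) = 0.8011
PET = 110.061 × 0.8011 = 88.170 mm/month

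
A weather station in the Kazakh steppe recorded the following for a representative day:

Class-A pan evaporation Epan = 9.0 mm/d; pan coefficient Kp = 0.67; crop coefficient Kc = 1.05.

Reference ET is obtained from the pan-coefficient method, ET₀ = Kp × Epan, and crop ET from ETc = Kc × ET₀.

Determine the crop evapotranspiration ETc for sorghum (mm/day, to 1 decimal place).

ET₀ = 0.67 × 9.0 = 6.0300 mm/d
ETc = Kc × ET₀ = 1.05 × 6.0300 = 6.3315 mm/d

6.3 mm/day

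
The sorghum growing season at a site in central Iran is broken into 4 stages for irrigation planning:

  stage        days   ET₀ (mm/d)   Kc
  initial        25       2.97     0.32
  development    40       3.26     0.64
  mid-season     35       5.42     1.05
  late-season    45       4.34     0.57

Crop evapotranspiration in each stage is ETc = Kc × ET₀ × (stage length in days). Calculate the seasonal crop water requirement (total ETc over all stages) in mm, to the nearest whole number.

418 mm

initial: 0.32 × 2.97 × 25 = 23.76 mm
development: 0.64 × 3.26 × 40 = 83.46 mm
mid-season: 1.05 × 5.42 × 35 = 199.19 mm
late-season: 0.57 × 4.34 × 45 = 111.32 mm
Seasonal total = 417.73 mm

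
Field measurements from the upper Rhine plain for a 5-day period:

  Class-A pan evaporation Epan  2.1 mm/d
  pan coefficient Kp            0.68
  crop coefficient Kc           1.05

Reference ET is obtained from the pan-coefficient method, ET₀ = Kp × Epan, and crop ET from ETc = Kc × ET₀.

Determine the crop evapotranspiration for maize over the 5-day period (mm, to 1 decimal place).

7.5 mm

ET₀ = 0.68 × 2.1 = 1.4280 mm/d
ETc = Kc × ET₀ = 1.05 × 1.4280 = 1.4994 mm/d
Over 5 days: 1.4994 × 5 = 7.497 mm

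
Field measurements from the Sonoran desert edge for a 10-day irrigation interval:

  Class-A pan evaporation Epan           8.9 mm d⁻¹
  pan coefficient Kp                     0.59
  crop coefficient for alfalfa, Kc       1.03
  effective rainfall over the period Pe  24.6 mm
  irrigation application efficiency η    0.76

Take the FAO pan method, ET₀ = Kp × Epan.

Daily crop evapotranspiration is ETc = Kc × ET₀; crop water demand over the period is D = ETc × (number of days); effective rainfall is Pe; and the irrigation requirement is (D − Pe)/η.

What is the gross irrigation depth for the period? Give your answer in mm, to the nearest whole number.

ET₀ = 0.59 × 8.9 = 5.2510 mm/d
ETc = Kc × ET₀ = 1.03 × 5.2510 = 5.4085 mm/d
Crop demand D = ETc × 10 d = 5.4085 × 10 = 54.085 mm
D − Pe = 54.085 − 24.6 = 29.485 mm
Gross irrigation = 29.485 / 0.76 = 38.796 mm

39 mm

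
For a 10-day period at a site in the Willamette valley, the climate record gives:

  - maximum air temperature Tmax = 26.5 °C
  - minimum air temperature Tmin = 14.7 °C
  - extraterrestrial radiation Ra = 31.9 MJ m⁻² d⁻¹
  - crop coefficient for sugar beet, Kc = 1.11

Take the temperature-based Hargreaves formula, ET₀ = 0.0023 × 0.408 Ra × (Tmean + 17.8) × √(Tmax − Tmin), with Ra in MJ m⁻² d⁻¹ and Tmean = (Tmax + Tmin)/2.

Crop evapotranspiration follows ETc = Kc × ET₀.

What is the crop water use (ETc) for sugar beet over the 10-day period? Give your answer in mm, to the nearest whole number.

44 mm

Tmean = (26.5 + 14.7)/2 = 20.60 °C
0.408 Ra = 0.408 × 31.9 = 13.0152 mm/d equivalent
ET₀ = 0.0023 × 13.0152 × (20.60 + 17.8) × √11.8 = 0.0023 × 13.0152 × 38.40 × 3.4351 = 3.9487 mm/d
ETc = Kc × ET₀ = 1.11 × 3.9487 = 4.3831 mm/d
Over 10 days: 4.3831 × 10 = 43.831 mm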